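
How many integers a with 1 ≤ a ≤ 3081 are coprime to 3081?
1872

The number of a ∈ {1, ..., 3081} with gcd(a, 3081) = 1 is by definition Euler's totient φ(3081). φ is multiplicative, with φ(p^e) = p^e − p^(e−1). Factorise 3081 = 3 · 13 · 79. Then
  φ(3081) = (3 − 1) · (13 − 1) · (79 − 1) = 2 · 12 · 78 = 1872.
So there are 1872 such integers.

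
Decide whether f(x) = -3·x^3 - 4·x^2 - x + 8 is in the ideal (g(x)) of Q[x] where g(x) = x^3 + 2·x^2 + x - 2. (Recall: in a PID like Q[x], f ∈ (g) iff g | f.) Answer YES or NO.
NO

In Q[x] the ideal (g) consists of all multiples of g, so f ∈ (g) iff g | f, i.e. iff the remainder of f on division by g is 0. Divide f by g (g is monic, so eliminate the leading term of the running remainder at each step):
  leading term -3·x^3: subtract (-3)·g(x) = -3·x^3 - 6·x^2 - 3·x + 6, leaving 2·x^2 + 2·x + 2
The remainder r(x) = 2·x^2 + 2·x + 2 ≠ 0 (and deg r < deg g), so g ∤ f, i.e. f ∉ (g).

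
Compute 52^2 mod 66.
64

Use repeated squaring. Binary(2) = 10. Walk through the bits of the exponent 2 left-to-right: at each bit after the leading one, square the running value, then multiply by 52 if the bit is 1 (always reducing mod 66):
  bit 1 = 1 (leading): start with 52.
  bit 2 = 0: square 52^2 = 2704 ≡ 64 (mod 66).
Final value: 52^2 ≡ 64 (mod 66).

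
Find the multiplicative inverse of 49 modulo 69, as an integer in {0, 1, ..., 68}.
49^(−1) ≡ 31 (mod 69)

Apply the extended Euclidean algorithm to (69, 49), tracking rows (r, s, t) with s·69 + t·49 = r. Each division r_prev = q·r_cur + r_new produces the new row as (previous row) − q·(current row):
  row A: (69, 1, 0)   [1·69 + 0·49 = 69]
  row B: (49, 0, 1)   [0·69 + 1·49 = 49]
  69 = 1·49 + 20   → row C = row A − 1·row B = (20, 1, −1)   [check: 1·69 − 1·49 = 20]
  49 = 2·20 + 9   → row D = row B − 2·row C = (9, −2, 3)   [check: −2·69 + 3·49 = 9]
  20 = 2·9 + 2   → row E = row C − 2·row D = (2, 5, −7)   [check: 5·69 − 7·49 = 2]
  9 = 4·2 + 1   → row F = row D − 4·row E = (1, −22, 31)   [check: −22·69 + 31·49 = 1]
  2 = 2·1 + 0   → remainder 0, stop. gcd = 1 (last nonzero row F).
The gcd is 1, so 49 is invertible mod 69. The last nonzero row gives −22·69 + 31·49 = 1, so t = 31. So 49^(−1) ≡ 31 (mod 69). Verify: 49 · 31 = 1519 ≡ 1 (mod 69). ✓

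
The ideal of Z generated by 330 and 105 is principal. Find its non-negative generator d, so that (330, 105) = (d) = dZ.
In the PID Z, (a, b) is generated by gcd(a, b). Compute gcd(330, 105) with the extended Euclidean algorithm, tracking rows (r, s, t) with s·330 + t·105 = r:
  row A: (330, 1, 0)   [1·330 + 0·105 = 330]
  row B: (105, 0, 1)   [0·330 + 1·105 = 105]
  330 = 3·105 + 15   → row C = row A − 3·row B = (15, 1, −3)   [check: 1·330 − 3·105 = 15]
  105 = 7·15 + 0   → remainder 0, stop. gcd = 15 (last nonzero row C).
So gcd(330, 105) = 15, with Bézout identity 1·330 − 3·105 = 15. Containment (⊇): the Bézout identity exhibits 15 as an element of (330, 105), giving (15) ⊆ (330, 105). Containment (⊆): since 15 | 330 and 15 | 105 (330 = 15·22, 105 = 15·7), every Z-linear combination of 330 and 105 is divisible by 15, so (330, 105) ⊆ (15). Therefore (330, 105) = (15), d = 15.

Final answer: (330, 105) = (15); d = 15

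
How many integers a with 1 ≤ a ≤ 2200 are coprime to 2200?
800

The number of a ∈ {1, ..., 2200} with gcd(a, 2200) = 1 is by definition Euler's totient φ(2200). φ is multiplicative, with φ(p^e) = p^e − p^(e−1). Factorise 2200 = 2^3 · 5^2 · 11. Then
  φ(2200) = (2^3 − 2^2) · (5^2 − 5^1) · (11 − 1) = 4 · 20 · 10 = 800.
So there are 800 such integers.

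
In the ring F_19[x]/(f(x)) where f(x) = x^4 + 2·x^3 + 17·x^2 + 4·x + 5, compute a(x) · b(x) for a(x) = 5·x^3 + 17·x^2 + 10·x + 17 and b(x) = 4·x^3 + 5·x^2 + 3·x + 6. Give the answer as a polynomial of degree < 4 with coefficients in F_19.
Multiply as integer polynomials: a · b = 20·x^6 + 93·x^5 + 140·x^4 + 199·x^3 + 217·x^2 + 111·x + 102. Reducing coefficients mod 19: a · b ≡ x^6 + 17·x^5 + 7·x^4 + 9·x^3 + 8·x^2 + 16·x + 7. Now divide by f(x) = x^4 + 2·x^3 + 17·x^2 + 4·x + 5 in F_19[x], eliminating the leading term at each step:
  leading term x^6: subtract (x^2)·f(x) = x^6 + 2·x^5 + 17·x^4 + 4·x^3 + 5·x^2, leaving 15·x^5 + 9·x^4 + 5·x^3 + 3·x^2 + 16·x + 7 (coefficients mod 19)
  leading term 15·x^5: subtract (15·x)·f(x) = 15·x^5 + 11·x^4 + 8·x^3 + 3·x^2 + 18·x, leaving 17·x^4 + 16·x^3 + 17·x + 7 (coefficients mod 19)
  leading term 17·x^4: subtract (17)·f(x) = 17·x^4 + 15·x^3 + 4·x^2 + 11·x + 9, leaving x^3 + 15·x^2 + 6·x + 17 (coefficients mod 19)
The degree is now < 4, so this is the remainder. Hence a · b ≡ x^3 + 15·x^2 + 6·x + 17 in F_19[x]/(f).

Final answer: a · b ≡ x^3 + 15·x^2 + 6·x + 17 (mod f(x))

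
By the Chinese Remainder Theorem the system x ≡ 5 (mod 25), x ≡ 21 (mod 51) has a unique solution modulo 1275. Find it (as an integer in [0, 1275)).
The moduli 25, 51 are pairwise coprime, so by the CRT there is a unique solution mod 25·51 = 1275.
Solve by successive substitution. Start with x ≡ 5 (mod 25).
  Combine with x ≡ 21 (mod 51): write x = 5 + 25·t and require 5 + 25·t ≡ 21 (mod 51), i.e. 25·t ≡ 21 − 5 ≡ 16 (mod 51). Since 25^(−1) ≡ 49 (mod 51), t ≡ 49·16 ≡ 19 (mod 51). So x ≡ 5 + 25·19 = 480 (mod 1275).
Unique solution in [0, 1275): x = 480.

Final answer: x ≡ 480 (mod 1275); the representative in [0, 1275) is 480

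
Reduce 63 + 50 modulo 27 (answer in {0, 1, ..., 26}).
Reduce the summands first: 63 ≡ 9, 50 ≡ 23 (mod 27), so 63 + 50 ≡ 9 + 23 (mod 27). 9 + 23 = 32; 32 = 1·27 + 5, so (63 + 50) mod 27 = 5.

Final answer: 5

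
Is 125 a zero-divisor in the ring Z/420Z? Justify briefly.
gcd(125, 420) = 5 > 1, so 125 is not a unit in Z/420Z. In Z/nZ every nonzero non-unit is a zero-divisor: explicitly, take b = 420/gcd = 84 ≠ 0 (mod 420); then 125·84 = 10500 = 25·420, i.e. 125·84 ≡ 0 (mod 420). So 125 is a zero-divisor.

Final answer: YES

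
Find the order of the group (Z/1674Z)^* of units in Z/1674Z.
(Z/1674Z)^* consists of the classes a with gcd(a, 1674) = 1, so its order is φ(1674). φ is multiplicative, with φ(p^e) = p^e − p^(e−1). Factorise 1674 = 2 · 3^3 · 31. Then
  φ(1674) = (2 − 1) · (3^3 − 3^2) · (31 − 1) = 1 · 18 · 30 = 540.
Thus |(Z/1674Z)^*| = 540.

Final answer: |(Z/1674Z)^*| = 540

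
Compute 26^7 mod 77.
5

Use repeated squaring. Binary(7) = 111. Walk through the bits of the exponent 7 left-to-right: at each bit after the leading one, square the running value, then multiply by 26 if the bit is 1 (always reducing mod 77):
  bit 1 = 1 (leading): start with 26.
  bit 2 = 1: square 26^2 = 676 ≡ 60; bit is 1, so multiply 60·26 = 1560 ≡ 20 (mod 77).
  bit 3 = 1: square 20^2 = 400 ≡ 15; bit is 1, so multiply 15·26 = 390 ≡ 5 (mod 77).
Final value: 26^7 ≡ 5 (mod 77).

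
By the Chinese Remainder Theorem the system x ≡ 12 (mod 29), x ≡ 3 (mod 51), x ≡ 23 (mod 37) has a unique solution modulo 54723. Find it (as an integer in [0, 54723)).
x ≡ 6276 (mod 54723); the representative in [0, 54723) is 6276

The moduli 29, 51, 37 are pairwise coprime, so by the CRT there is a unique solution mod 29·51·37 = 54723.
Solve by successive substitution. Start with x ≡ 12 (mod 29).
  Combine with x ≡ 3 (mod 51): write x = 12 + 29·t and require 12 + 29·t ≡ 3 (mod 51), i.e. 29·t ≡ 3 − 12 ≡ 42 (mod 51). Since 29^(−1) ≡ 44 (mod 51), t ≡ 44·42 ≡ 12 (mod 51). So x ≡ 12 + 29·12 = 360 (mod 1479).
  Combine with x ≡ 23 (mod 37): write x = 360 + 1479·t and require 360 + 1479·t ≡ 23 (mod 37), i.e. 1479·t ≡ 23 − 360 ≡ 33 (mod 37). Since 1479^(−1) ≡ 36 (mod 37) (1479 ≡ 36 (mod 37)), t ≡ 36·33 ≡ 4 (mod 37). So x ≡ 360 + 1479·4 = 6276 (mod 54723).
Unique solution in [0, 54723): x = 6276.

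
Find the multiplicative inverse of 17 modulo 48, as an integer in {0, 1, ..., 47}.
17^(−1) ≡ 17 (mod 48)

Apply the extended Euclidean algorithm to (48, 17), tracking rows (r, s, t) with s·48 + t·17 = r. Each division r_prev = q·r_cur + r_new produces the new row as (previous row) − q·(current row):
  row A: (48, 1, 0)   [1·48 + 0·17 = 48]
  row B: (17, 0, 1)   [0·48 + 1·17 = 17]
  48 = 2·17 + 14   → row C = row A − 2·row B = (14, 1, −2)   [check: 1·48 − 2·17 = 14]
  17 = 1·14 + 3   → row D = row B − 1·row C = (3, −1, 3)   [check: −1·48 + 3·17 = 3]
  14 = 4·3 + 2   → row E = row C − 4·row D = (2, 5, −14)   [check: 5·48 − 14·17 = 2]
  3 = 1·2 + 1   → row F = row D − 1·row E = (1, −6, 17)   [check: −6·48 + 17·17 = 1]
  2 = 2·1 + 0   → remainder 0, stop. gcd = 1 (last nonzero row F).
The gcd is 1, so 17 is invertible mod 48. The last nonzero row gives −6·48 + 17·17 = 1, so t = 17. So 17^(−1) ≡ 17 (mod 48). Verify: 17 · 17 = 289 ≡ 1 (mod 48). ✓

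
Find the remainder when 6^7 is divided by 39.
Use repeated squaring. Binary(7) = 111. Walk through the bits of the exponent 7 left-to-right: at each bit after the leading one, square the running value, then multiply by 6 if the bit is 1 (always reducing mod 39):
  bit 1 = 1 (leading): start with 6.
  bit 2 = 1: square 6^2 = 36; bit is 1, so multiply 36·6 = 216 ≡ 21 (mod 39).
  bit 3 = 1: square 21^2 = 441 ≡ 12; bit is 1, so multiply 12·6 = 72 ≡ 33 (mod 39).
Final value: 6^7 ≡ 33 (mod 39).

Final answer: 33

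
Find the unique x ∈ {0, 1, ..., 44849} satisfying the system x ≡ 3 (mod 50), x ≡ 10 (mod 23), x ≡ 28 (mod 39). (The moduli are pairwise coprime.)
x ≡ 20503 (mod 44850); the representative in [0, 44850) is 20503

The moduli 50, 23, 39 are pairwise coprime, so by the CRT there is a unique solution mod 50·23·39 = 44850.
Solve by successive substitution. Start with x ≡ 3 (mod 50).
  Combine with x ≡ 10 (mod 23): write x = 3 + 50·t and require 3 + 50·t ≡ 10 (mod 23), i.e. 50·t ≡ 10 − 3 ≡ 7 (mod 23). Since 50^(−1) ≡ 6 (mod 23) (50 ≡ 4 (mod 23)), t ≡ 6·7 ≡ 19 (mod 23). So x ≡ 3 + 50·19 = 953 (mod 1150).
  Combine with x ≡ 28 (mod 39): write x = 953 + 1150·t and require 953 + 1150·t ≡ 28 (mod 39), i.e. 1150·t ≡ 28 − 953 ≡ 11 (mod 39). Since 1150^(−1) ≡ 37 (mod 39) (1150 ≡ 19 (mod 39)), t ≡ 37·11 ≡ 17 (mod 39). So x ≡ 953 + 1150·17 = 20503 (mod 44850).
Unique solution in [0, 44850): x = 20503.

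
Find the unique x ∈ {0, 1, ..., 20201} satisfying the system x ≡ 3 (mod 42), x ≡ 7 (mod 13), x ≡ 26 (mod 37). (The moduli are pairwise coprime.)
The moduli 42, 13, 37 are pairwise coprime, so by the CRT there is a unique solution mod 42·13·37 = 20202.
Solve by successive substitution. Start with x ≡ 3 (mod 42).
  Combine with x ≡ 7 (mod 13): write x = 3 + 42·t and require 3 + 42·t ≡ 7 (mod 13), i.e. 42·t ≡ 7 − 3 ≡ 4 (mod 13). Since 42^(−1) ≡ 9 (mod 13) (42 ≡ 3 (mod 13)), t ≡ 9·4 ≡ 10 (mod 13). So x ≡ 3 + 42·10 = 423 (mod 546).
  Combine with x ≡ 26 (mod 37): write x = 423 + 546·t and require 423 + 546·t ≡ 26 (mod 37), i.e. 546·t ≡ 26 − 423 ≡ 10 (mod 37). Since 546^(−1) ≡ 4 (mod 37) (546 ≡ 28 (mod 37)), t ≡ 4·10 ≡ 3 (mod 37). So x ≡ 423 + 546·3 = 2061 (mod 20202).
Unique solution in [0, 20202): x = 2061.

Final answer: x ≡ 2061 (mod 20202); the representative in [0, 20202) is 2061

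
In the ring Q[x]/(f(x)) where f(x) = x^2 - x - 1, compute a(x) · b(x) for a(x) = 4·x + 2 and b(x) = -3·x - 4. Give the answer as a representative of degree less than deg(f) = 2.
a · b ≡ -34·x - 20 (mod f(x))

First multiply in Q[x] without reducing: a · b = -12·x^2 - 22·x - 8. Now divide by f(x) = x^2 - x - 1, eliminating the leading term at each step:
  leading term -12·x^2: subtract (-12)·f(x) = -12·x^2 + 12·x + 12, leaving -34·x - 20
The degree is now < 2, so this is the remainder. Hence a · b ≡ -34·x - 20 in Q[x]/(f).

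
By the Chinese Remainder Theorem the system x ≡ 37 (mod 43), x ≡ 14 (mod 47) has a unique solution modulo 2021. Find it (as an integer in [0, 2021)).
x ≡ 1800 (mod 2021); the representative in [0, 2021) is 1800

The moduli 43, 47 are pairwise coprime, so by the CRT there is a unique solution mod 43·47 = 2021.
Solve by successive substitution. Start with x ≡ 37 (mod 43).
  Combine with x ≡ 14 (mod 47): write x = 37 + 43·t and require 37 + 43·t ≡ 14 (mod 47), i.e. 43·t ≡ 14 − 37 ≡ 24 (mod 47). Since 43^(−1) ≡ 35 (mod 47), t ≡ 35·24 ≡ 41 (mod 47). So x ≡ 37 + 43·41 = 1800 (mod 2021).
Unique solution in [0, 2021): x = 1800.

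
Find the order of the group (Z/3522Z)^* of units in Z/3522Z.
|(Z/3522Z)^*| = 1172

(Z/3522Z)^* consists of the classes a with gcd(a, 3522) = 1, so its order is φ(3522). φ is multiplicative, with φ(p^e) = p^e − p^(e−1). Factorise 3522 = 2 · 3 · 587. Then
  φ(3522) = (2 − 1) · (3 − 1) · (587 − 1) = 1 · 2 · 586 = 1172.
Thus |(Z/3522Z)^*| = 1172.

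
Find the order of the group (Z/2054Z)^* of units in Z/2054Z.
|(Z/2054Z)^*| = 936

(Z/2054Z)^* consists of the classes a with gcd(a, 2054) = 1, so its order is φ(2054). φ is multiplicative, with φ(p^e) = p^e − p^(e−1). Factorise 2054 = 2 · 13 · 79. Then
  φ(2054) = (2 − 1) · (13 − 1) · (79 − 1) = 1 · 12 · 78 = 936.
Thus |(Z/2054Z)^*| = 936.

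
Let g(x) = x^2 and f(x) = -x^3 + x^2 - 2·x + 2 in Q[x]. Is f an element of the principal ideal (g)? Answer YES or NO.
NO

In Q[x] the ideal (g) consists of all multiples of g, so f ∈ (g) iff g | f, i.e. iff the remainder of f on division by g is 0. Divide f by g (g is monic, so eliminate the leading term of the running remainder at each step):
  leading term -x^3: subtract (-x)·g(x) = -x^3, leaving x^2 - 2·x + 2
  leading term x^2: subtract (1)·g(x) = x^2, leaving 2 - 2·x
The remainder r(x) = 2 - 2·x ≠ 0 (and deg r < deg g), so g ∤ f, i.e. f ∉ (g).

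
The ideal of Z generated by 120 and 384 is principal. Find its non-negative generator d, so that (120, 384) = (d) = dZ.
(120, 384) = (24); d = 24

In the PID Z, (a, b) is generated by gcd(a, b). Compute gcd(384, 120) with the extended Euclidean algorithm, tracking rows (r, s, t) with s·384 + t·120 = r:
  row A: (384, 1, 0)   [1·384 + 0·120 = 384]
  row B: (120, 0, 1)   [0·384 + 1·120 = 120]
  384 = 3·120 + 24   → row C = row A − 3·row B = (24, 1, −3)   [check: 1·384 − 3·120 = 24]
  120 = 5·24 + 0   → remainder 0, stop. gcd = 24 (last nonzero row C).
So gcd(120, 384) = 24, with Bézout identity 1·384 − 3·120 = 24. Containment (⊇): the Bézout identity exhibits 24 as an element of (120, 384), giving (24) ⊆ (120, 384). Containment (⊆): since 24 | 120 and 24 | 384 (120 = 24·5, 384 = 24·16), every Z-linear combination of 120 and 384 is divisible by 24, so (120, 384) ⊆ (24). Therefore (120, 384) = (24), d = 24.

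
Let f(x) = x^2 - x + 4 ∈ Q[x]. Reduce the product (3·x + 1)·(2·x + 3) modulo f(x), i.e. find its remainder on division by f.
First multiply in Q[x] without reducing: a · b = 6·x^2 + 11·x + 3. Now divide by f(x) = x^2 - x + 4, eliminating the leading term at each step:
  leading term 6·x^2: subtract (6)·f(x) = 6·x^2 - 6·x + 24, leaving 17·x - 21
The degree is now < 2, so this is the remainder. Hence a · b ≡ 17·x - 21 in Q[x]/(f).

Final answer: a · b ≡ 17·x - 21 (mod f(x))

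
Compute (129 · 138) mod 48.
42

Reduce the factors first: 129 ≡ 33, 138 ≡ 42 (mod 48), so 129 · 138 ≡ 33 · 42 (mod 48). 33 · 42 = 1386. Dividing by 48: 1386 = 28·48 + 42. So (129 · 138) mod 48 = 42.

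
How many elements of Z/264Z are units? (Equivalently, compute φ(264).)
An element a ∈ Z/264Z is a unit iff gcd(a, 264) = 1, so the number of units is φ(264). φ is multiplicative, with φ(p^e) = p^e − p^(e−1). Factorise 264 = 2^3 · 3 · 11. Then
  φ(264) = (2^3 − 2^2) · (3 − 1) · (11 − 1) = 4 · 2 · 10 = 80.

Final answer: Z/264Z has φ(264) = 80 units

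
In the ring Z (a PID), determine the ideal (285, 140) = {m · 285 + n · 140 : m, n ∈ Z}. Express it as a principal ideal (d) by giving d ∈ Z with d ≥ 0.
In the PID Z, (a, b) is generated by gcd(a, b). Compute gcd(285, 140) with the extended Euclidean algorithm, tracking rows (r, s, t) with s·285 + t·140 = r:
  row A: (285, 1, 0)   [1·285 + 0·140 = 285]
  row B: (140, 0, 1)   [0·285 + 1·140 = 140]
  285 = 2·140 + 5   → row C = row A − 2·row B = (5, 1, −2)   [check: 1·285 − 2·140 = 5]
  140 = 28·5 + 0   → remainder 0, stop. gcd = 5 (last nonzero row C).
So gcd(285, 140) = 5, with Bézout identity 1·285 − 2·140 = 5. Containment (⊇): the Bézout identity exhibits 5 as an element of (285, 140), giving (5) ⊆ (285, 140). Containment (⊆): since 5 | 285 and 5 | 140 (285 = 5·57, 140 = 5·28), every Z-linear combination of 285 and 140 is divisible by 5, so (285, 140) ⊆ (5). Therefore (285, 140) = (5), d = 5.

Final answer: (285, 140) = (5); d = 5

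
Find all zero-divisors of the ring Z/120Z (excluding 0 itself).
An element a ∈ Z/120Z (with a ≠ 0) is a zero-divisor iff gcd(a, 120) > 1 (because a is a unit precisely when gcd(a, n) = 1, and in Z/nZ every nonzero, non-unit element is a zero-divisor). Scan a = 1, ..., 119 and keep those with gcd(a, 120) > 1:
  gcd(2, 120) = 2, gcd(3, 120) = 3, gcd(4, 120) = 4, gcd(5, 120) = 5, gcd(6, 120) = 6, gcd(8, 120) = 8, gcd(9, 120) = 3, gcd(10, 120) = 10, gcd(12, 120) = 12, gcd(14, 120) = 2, gcd(15, 120) = 15, gcd(16, 120) = 8, gcd(18, 120) = 6, gcd(20, 120) = 20, gcd(21, 120) = 3, gcd(22, 120) = 2, gcd(24, 120) = 24, gcd(25, 120) = 5, gcd(26, 120) = 2, gcd(27, 120) = 3, gcd(28, 120) = 4, gcd(30, 120) = 30, gcd(32, 120) = 8, gcd(33, 120) = 3, gcd(34, 120) = 2, gcd(35, 120) = 5, gcd(36, 120) = 12, gcd(38, 120) = 2, gcd(39, 120) = 3, gcd(40, 120) = 40, gcd(42, 120) = 6, gcd(44, 120) = 4, gcd(45, 120) = 15, gcd(46, 120) = 2, gcd(48, 120) = 24, gcd(50, 120) = 10, gcd(51, 120) = 3, gcd(52, 120) = 4, gcd(54, 120) = 6, gcd(55, 120) = 5, gcd(56, 120) = 8, gcd(57, 120) = 3, gcd(58, 120) = 2, gcd(60, 120) = 60, gcd(62, 120) = 2, gcd(63, 120) = 3, gcd(64, 120) = 8, gcd(65, 120) = 5, gcd(66, 120) = 6, gcd(68, 120) = 4, gcd(69, 120) = 3, gcd(70, 120) = 10, gcd(72, 120) = 24, gcd(74, 120) = 2, gcd(75, 120) = 15, gcd(76, 120) = 4, gcd(78, 120) = 6, gcd(80, 120) = 40, gcd(81, 120) = 3, gcd(82, 120) = 2, gcd(84, 120) = 12, gcd(85, 120) = 5, gcd(86, 120) = 2, gcd(87, 120) = 3, gcd(88, 120) = 8, gcd(90, 120) = 30, gcd(92, 120) = 4, gcd(93, 120) = 3, gcd(94, 120) = 2, gcd(95, 120) = 5, gcd(96, 120) = 24, gcd(98, 120) = 2, gcd(99, 120) = 3, gcd(100, 120) = 20, gcd(102, 120) = 6, gcd(104, 120) = 8, gcd(105, 120) = 15, gcd(106, 120) = 2, gcd(108, 120) = 12, gcd(110, 120) = 10, gcd(111, 120) = 3, gcd(112, 120) = 8, gcd(114, 120) = 6, gcd(115, 120) = 5, gcd(116, 120) = 4, gcd(117, 120) = 3, gcd(118, 120) = 2.
All other a ∈ {1, ..., 119} have gcd(a, 120) = 1 and are units. So the nonzero zero-divisors are exactly the 87 values of a appearing in this scan.

Final answer: nonzero zero-divisors of Z/120Z = {2, 3, 4, 5, 6, 8, 9, 10, 12, 14, 15, 16, 18, 20, 21, 22, 24, 25, 26, 27, 28, 30, 32, 33, 34, 35, 36, 38, 39, 40, 42, 44, 45, 46, 48, 50, 51, 52, 54, 55, 56, 57, 58, 60, 62, 63, 64, 65, 66, 68, 69, 70, 72, 74, 75, 76, 78, 80, 81, 82, 84, 85, 86, 87, 88, 90, 92, 93, 94, 95, 96, 98, 99, 100, 102, 104, 105, 106, 108, 110, 111, 112, 114, 115, 116, 117, 118}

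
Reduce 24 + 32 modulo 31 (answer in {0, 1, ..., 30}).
Reduce the summands first: 32 ≡ 1 (mod 31), so 24 + 32 ≡ 24 + 1 (mod 31). 24 + 1 = 25; 25 = 0·31 + 25, so (24 + 32) mod 31 = 25.

Final answer: 25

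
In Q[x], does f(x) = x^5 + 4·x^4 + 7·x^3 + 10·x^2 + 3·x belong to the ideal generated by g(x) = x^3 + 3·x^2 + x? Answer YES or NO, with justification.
In Q[x] the ideal (g) consists of all multiples of g, so f ∈ (g) iff g | f, i.e. iff the remainder of f on division by g is 0. Divide f by g (g is monic, so eliminate the leading term of the running remainder at each step):
  leading term x^5: subtract (x^2)·g(x) = x^5 + 3·x^4 + x^3, leaving x^4 + 6·x^3 + 10·x^2 + 3·x
  leading term x^4: subtract (x)·g(x) = x^4 + 3·x^3 + x^2, leaving 3·x^3 + 9·x^2 + 3·x
  leading term 3·x^3: subtract (3)·g(x) = 3·x^3 + 9·x^2 + 3·x, leaving 0
The remainder is 0, so f(x) = g(x) · h(x) with h(x) = x^2 + x + 3. Hence g | f, i.e. f ∈ (g).

Final answer: YES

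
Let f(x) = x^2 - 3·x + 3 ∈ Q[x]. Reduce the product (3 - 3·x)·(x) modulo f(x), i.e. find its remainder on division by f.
a · b ≡ 9 - 6·x (mod f(x))

First multiply in Q[x] without reducing: a · b = -3·x^2 + 3·x. Now divide by f(x) = x^2 - 3·x + 3, eliminating the leading term at each step:
  leading term -3·x^2: subtract (-3)·f(x) = -3·x^2 + 9·x - 9, leaving 9 - 6·x
The degree is now < 2, so this is the remainder. Hence a · b ≡ 9 - 6·x in Q[x]/(f).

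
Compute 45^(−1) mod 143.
45^(−1) ≡ 89 (mod 143)

Apply the extended Euclidean algorithm to (143, 45), tracking rows (r, s, t) with s·143 + t·45 = r. Each division r_prev = q·r_cur + r_new produces the new row as (previous row) − q·(current row):
  row A: (143, 1, 0)   [1·143 + 0·45 = 143]
  row B: (45, 0, 1)   [0·143 + 1·45 = 45]
  143 = 3·45 + 8   → row C = row A − 3·row B = (8, 1, −3)   [check: 1·143 − 3·45 = 8]
  45 = 5·8 + 5   → row D = row B − 5·row C = (5, −5, 16)   [check: −5·143 + 16·45 = 5]
  8 = 1·5 + 3   → row E = row C − 1·row D = (3, 6, −19)   [check: 6·143 − 19·45 = 3]
  5 = 1·3 + 2   → row F = row D − 1·row E = (2, −11, 35)   [check: −11·143 + 35·45 = 2]
  3 = 1·2 + 1   → row G = row E − 1·row F = (1, 17, −54)   [check: 17·143 − 54·45 = 1]
  2 = 2·1 + 0   → remainder 0, stop. gcd = 1 (last nonzero row G).
The gcd is 1, so 45 is invertible mod 143. The last nonzero row gives 17·143 − 54·45 = 1, so t = −54. So 45^(−1) ≡ −54 ≡ 89 (mod 143). Verify: 45 · 89 = 4005 ≡ 1 (mod 143). ✓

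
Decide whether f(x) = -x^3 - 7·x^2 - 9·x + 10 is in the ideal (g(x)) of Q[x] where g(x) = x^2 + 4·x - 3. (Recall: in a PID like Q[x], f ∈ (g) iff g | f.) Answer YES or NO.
In Q[x] the ideal (g) consists of all multiples of g, so f ∈ (g) iff g | f, i.e. iff the remainder of f on division by g is 0. Divide f by g (g is monic, so eliminate the leading term of the running remainder at each step):
  leading term -x^3: subtract (-x)·g(x) = -x^3 - 4·x^2 + 3·x, leaving -3·x^2 - 12·x + 10
  leading term -3·x^2: subtract (-3)·g(x) = -3·x^2 - 12·x + 9, leaving 1
The remainder r(x) = 1 ≠ 0 (and deg r < deg g), so g ∤ f, i.e. f ∉ (g).

Final answer: NO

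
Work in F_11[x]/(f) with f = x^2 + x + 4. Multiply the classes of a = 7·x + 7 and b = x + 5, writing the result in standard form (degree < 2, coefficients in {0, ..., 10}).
Multiply as integer polynomials: a · b = 7·x^2 + 42·x + 35. Reducing coefficients mod 11: a · b ≡ 7·x^2 + 9·x + 2. Now divide by f(x) = x^2 + x + 4 in F_11[x], eliminating the leading term at each step:
  leading term 7·x^2: subtract (7)·f(x) = 7·x^2 + 7·x + 6, leaving 2·x + 7 (coefficients mod 11)
The degree is now < 2, so this is the remainder. Hence a · b ≡ 2·x + 7 in F_11[x]/(f).

Final answer: a · b ≡ 2·x + 7 (mod f(x))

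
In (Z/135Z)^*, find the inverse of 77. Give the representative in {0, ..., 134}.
77^(−1) ≡ 128 (mod 135)

Apply the extended Euclidean algorithm to (135, 77), tracking rows (r, s, t) with s·135 + t·77 = r. Each division r_prev = q·r_cur + r_new produces the new row as (previous row) − q·(current row):
  row A: (135, 1, 0)   [1·135 + 0·77 = 135]
  row B: (77, 0, 1)   [0·135 + 1·77 = 77]
  135 = 1·77 + 58   → row C = row A − 1·row B = (58, 1, −1)   [check: 1·135 − 1·77 = 58]
  77 = 1·58 + 19   → row D = row B − 1·row C = (19, −1, 2)   [check: −1·135 + 2·77 = 19]
  58 = 3·19 + 1   → row E = row C − 3·row D = (1, 4, −7)   [check: 4·135 − 7·77 = 1]
  19 = 19·1 + 0   → remainder 0, stop. gcd = 1 (last nonzero row E).
The gcd is 1, so 77 is invertible mod 135. The last nonzero row gives 4·135 − 7·77 = 1, so t = −7. So 77^(−1) ≡ −7 ≡ 128 (mod 135). Verify: 77 · 128 = 9856 ≡ 1 (mod 135). ✓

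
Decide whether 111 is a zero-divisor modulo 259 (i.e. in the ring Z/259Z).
YES

gcd(111, 259) = 37 > 1, so 111 is not a unit in Z/259Z. In Z/nZ every nonzero non-unit is a zero-divisor: explicitly, take b = 259/gcd = 7 ≠ 0 (mod 259); then 111·7 = 777 = 3·259, i.e. 111·7 ≡ 0 (mod 259). So 111 is a zero-divisor.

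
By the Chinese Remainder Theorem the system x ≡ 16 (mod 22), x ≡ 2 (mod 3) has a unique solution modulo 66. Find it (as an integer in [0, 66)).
x ≡ 38 (mod 66); the representative in [0, 66) is 38

The moduli 22, 3 are pairwise coprime, so by the CRT there is a unique solution mod 22·3 = 66.
Solve by successive substitution. Start with x ≡ 16 (mod 22).
  Combine with x ≡ 2 (mod 3): write x = 16 + 22·t and require 16 + 22·t ≡ 2 (mod 3), i.e. 22·t ≡ 2 − 16 ≡ 1 (mod 3). Since 22^(−1) ≡ 1 (mod 3) (22 ≡ 1 (mod 3)), t ≡ 1·1 ≡ 1 (mod 3). So x ≡ 16 + 22·1 = 38 (mod 66).
Unique solution in [0, 66): x = 38.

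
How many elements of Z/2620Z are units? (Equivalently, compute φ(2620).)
An element a ∈ Z/2620Z is a unit iff gcd(a, 2620) = 1, so the number of units is φ(2620). φ is multiplicative, with φ(p^e) = p^e − p^(e−1). Factorise 2620 = 2^2 · 5 · 131. Then
  φ(2620) = (2^2 − 2^1) · (5 − 1) · (131 − 1) = 2 · 4 · 130 = 1040.

Final answer: Z/2620Z has φ(2620) = 1040 units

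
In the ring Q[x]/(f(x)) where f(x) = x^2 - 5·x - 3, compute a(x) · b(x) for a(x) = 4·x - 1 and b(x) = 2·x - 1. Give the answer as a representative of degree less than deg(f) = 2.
a · b ≡ 34·x + 25 (mod f(x))

First multiply in Q[x] without reducing: a · b = 8·x^2 - 6·x + 1. Now divide by f(x) = x^2 - 5·x - 3, eliminating the leading term at each step:
  leading term 8·x^2: subtract (8)·f(x) = 8·x^2 - 40·x - 24, leaving 34·x + 25
The degree is now < 2, so this is the remainder. Hence a · b ≡ 34·x + 25 in Q[x]/(f).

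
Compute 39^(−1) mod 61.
Apply the extended Euclidean algorithm to (61, 39), tracking rows (r, s, t) with s·61 + t·39 = r. Each division r_prev = q·r_cur + r_new produces the new row as (previous row) − q·(current row):
  row A: (61, 1, 0)   [1·61 + 0·39 = 61]
  row B: (39, 0, 1)   [0·61 + 1·39 = 39]
  61 = 1·39 + 22   → row C = row A − 1·row B = (22, 1, −1)   [check: 1·61 − 1·39 = 22]
  39 = 1·22 + 17   → row D = row B − 1·row C = (17, −1, 2)   [check: −1·61 + 2·39 = 17]
  22 = 1·17 + 5   → row E = row C − 1·row D = (5, 2, −3)   [check: 2·61 − 3·39 = 5]
  17 = 3·5 + 2   → row F = row D − 3·row E = (2, −7, 11)   [check: −7·61 + 11·39 = 2]
  5 = 2·2 + 1   → row G = row E − 2·row F = (1, 16, −25)   [check: 16·61 − 25·39 = 1]
  2 = 2·1 + 0   → remainder 0, stop. gcd = 1 (last nonzero row G).
The gcd is 1, so 39 is invertible mod 61. The last nonzero row gives 16·61 − 25·39 = 1, so t = −25. So 39^(−1) ≡ −25 ≡ 36 (mod 61). Verify: 39 · 36 = 1404 ≡ 1 (mod 61). ✓

Final answer: 39^(−1) ≡ 36 (mod 61)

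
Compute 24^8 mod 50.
26

Use repeated squaring. Binary(8) = 1000. Walk through the bits of the exponent 8 left-to-right: at each bit after the leading one, square the running value, then multiply by 24 if the bit is 1 (always reducing mod 50):
  bit 1 = 1 (leading): start with 24.
  bit 2 = 0: square 24^2 = 576 ≡ 26 (mod 50).
  bit 3 = 0: square 26^2 = 676 ≡ 26 (mod 50).
  bit 4 = 0: square 26^2 = 676 ≡ 26 (mod 50).
Final value: 24^8 ≡ 26 (mod 50).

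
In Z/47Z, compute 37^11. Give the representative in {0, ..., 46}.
25

Use repeated squaring. Binary(11) = 1011. Walk through the bits of the exponent 11 left-to-right: at each bit after the leading one, square the running value, then multiply by 37 if the bit is 1 (always reducing mod 47):
  bit 1 = 1 (leading): start with 37.
  bit 2 = 0: square 37^2 = 1369 ≡ 6 (mod 47).
  bit 3 = 1: square 6^2 = 36; bit is 1, so multiply 36·37 = 1332 ≡ 16 (mod 47).
  bit 4 = 1: square 16^2 = 256 ≡ 21; bit is 1, so multiply 21·37 = 777 ≡ 25 (mod 47).
Final value: 37^11 ≡ 25 (mod 47).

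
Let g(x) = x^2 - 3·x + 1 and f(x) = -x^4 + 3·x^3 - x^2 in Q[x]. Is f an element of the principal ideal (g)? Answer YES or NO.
In Q[x] the ideal (g) consists of all multiples of g, so f ∈ (g) iff g | f, i.e. iff the remainder of f on division by g is 0. Divide f by g (g is monic, so eliminate the leading term of the running remainder at each step):
  leading term -x^4: subtract (-x^2)·g(x) = -x^4 + 3·x^3 - x^2, leaving 0
The remainder is 0, so f(x) = g(x) · h(x) with h(x) = -x^2. Hence g | f, i.e. f ∈ (g).

Final answer: YES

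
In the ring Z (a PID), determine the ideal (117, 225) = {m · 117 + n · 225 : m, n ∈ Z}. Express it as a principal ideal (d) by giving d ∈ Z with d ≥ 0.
(117, 225) = (9); d = 9

In the PID Z, (a, b) is generated by gcd(a, b). Compute gcd(225, 117) with the extended Euclidean algorithm, tracking rows (r, s, t) with s·225 + t·117 = r:
  row A: (225, 1, 0)   [1·225 + 0·117 = 225]
  row B: (117, 0, 1)   [0·225 + 1·117 = 117]
  225 = 1·117 + 108   → row C = row A − 1·row B = (108, 1, −1)   [check: 1·225 − 1·117 = 108]
  117 = 1·108 + 9   → row D = row B − 1·row C = (9, −1, 2)   [check: −1·225 + 2·117 = 9]
  108 = 12·9 + 0   → remainder 0, stop. gcd = 9 (last nonzero row D).
So gcd(117, 225) = 9, with Bézout identity −1·225 + 2·117 = 9. Containment (⊇): the Bézout identity exhibits 9 as an element of (117, 225), giving (9) ⊆ (117, 225). Containment (⊆): since 9 | 117 and 9 | 225 (117 = 9·13, 225 = 9·25), every Z-linear combination of 117 and 225 is divisible by 9, so (117, 225) ⊆ (9). Therefore (117, 225) = (9), d = 9.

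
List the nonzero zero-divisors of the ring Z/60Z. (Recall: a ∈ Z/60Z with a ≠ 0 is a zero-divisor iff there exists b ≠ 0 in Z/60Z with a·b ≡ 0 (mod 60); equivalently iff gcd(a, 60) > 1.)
An element a ∈ Z/60Z (with a ≠ 0) is a zero-divisor iff gcd(a, 60) > 1 (because a is a unit precisely when gcd(a, n) = 1, and in Z/nZ every nonzero, non-unit element is a zero-divisor). Scan a = 1, ..., 59 and keep those with gcd(a, 60) > 1:
  gcd(2, 60) = 2, gcd(3, 60) = 3, gcd(4, 60) = 4, gcd(5, 60) = 5, gcd(6, 60) = 6, gcd(8, 60) = 4, gcd(9, 60) = 3, gcd(10, 60) = 10, gcd(12, 60) = 12, gcd(14, 60) = 2, gcd(15, 60) = 15, gcd(16, 60) = 4, gcd(18, 60) = 6, gcd(20, 60) = 20, gcd(21, 60) = 3, gcd(22, 60) = 2, gcd(24, 60) = 12, gcd(25, 60) = 5, gcd(26, 60) = 2, gcd(27, 60) = 3, gcd(28, 60) = 4, gcd(30, 60) = 30, gcd(32, 60) = 4, gcd(33, 60) = 3, gcd(34, 60) = 2, gcd(35, 60) = 5, gcd(36, 60) = 12, gcd(38, 60) = 2, gcd(39, 60) = 3, gcd(40, 60) = 20, gcd(42, 60) = 6, gcd(44, 60) = 4, gcd(45, 60) = 15, gcd(46, 60) = 2, gcd(48, 60) = 12, gcd(50, 60) = 10, gcd(51, 60) = 3, gcd(52, 60) = 4, gcd(54, 60) = 6, gcd(55, 60) = 5, gcd(56, 60) = 4, gcd(57, 60) = 3, gcd(58, 60) = 2.
All other a ∈ {1, ..., 59} have gcd(a, 60) = 1 and are units. So the nonzero zero-divisors are exactly the 43 values of a appearing in this scan.

Final answer: nonzero zero-divisors of Z/60Z = {2, 3, 4, 5, 6, 8, 9, 10, 12, 14, 15, 16, 18, 20, 21, 22, 24, 25, 26, 27, 28, 30, 32, 33, 34, 35, 36, 38, 39, 40, 42, 44, 45, 46, 48, 50, 51, 52, 54, 55, 56, 57, 58}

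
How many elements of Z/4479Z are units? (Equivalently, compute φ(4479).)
An element a ∈ Z/4479Z is a unit iff gcd(a, 4479) = 1, so the number of units is φ(4479). φ is multiplicative, with φ(p^e) = p^e − p^(e−1). Factorise 4479 = 3 · 1493. Then
  φ(4479) = (3 − 1) · (1493 − 1) = 2 · 1492 = 2984.

Final answer: Z/4479Z has φ(4479) = 2984 units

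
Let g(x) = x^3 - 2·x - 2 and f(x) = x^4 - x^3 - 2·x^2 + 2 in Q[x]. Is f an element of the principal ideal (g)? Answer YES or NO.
YES

In Q[x] the ideal (g) consists of all multiples of g, so f ∈ (g) iff g | f, i.e. iff the remainder of f on division by g is 0. Divide f by g (g is monic, so eliminate the leading term of the running remainder at each step):
  leading term x^4: subtract (x)·g(x) = x^4 - 2·x^2 - 2·x, leaving -x^3 + 2·x + 2
  leading term -x^3: subtract (-1)·g(x) = -x^3 + 2·x + 2, leaving 0
The remainder is 0, so f(x) = g(x) · h(x) with h(x) = x - 1. Hence g | f, i.e. f ∈ (g).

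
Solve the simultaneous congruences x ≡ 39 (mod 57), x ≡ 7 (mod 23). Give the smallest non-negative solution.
x ≡ 1065 (mod 1311); the representative in [0, 1311) is 1065

The moduli 57, 23 are pairwise coprime, so by the CRT there is a unique solution mod 57·23 = 1311.
Solve by successive substitution. Start with x ≡ 39 (mod 57).
  Combine with x ≡ 7 (mod 23): write x = 39 + 57·t and require 39 + 57·t ≡ 7 (mod 23), i.e. 57·t ≡ 7 − 39 ≡ 14 (mod 23). Since 57^(−1) ≡ 21 (mod 23) (57 ≡ 11 (mod 23)), t ≡ 21·14 ≡ 18 (mod 23). So x ≡ 39 + 57·18 = 1065 (mod 1311).
Unique solution in [0, 1311): x = 1065.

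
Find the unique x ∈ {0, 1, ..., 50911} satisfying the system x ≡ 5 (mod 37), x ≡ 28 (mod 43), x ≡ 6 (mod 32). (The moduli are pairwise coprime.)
The moduli 37, 43, 32 are pairwise coprime, so by the CRT there is a unique solution mod 37·43·32 = 50912.
Solve by successive substitution. Start with x ≡ 5 (mod 37).
  Combine with x ≡ 28 (mod 43): write x = 5 + 37·t and require 5 + 37·t ≡ 28 (mod 43), i.e. 37·t ≡ 28 − 5 ≡ 23 (mod 43). Since 37^(−1) ≡ 7 (mod 43), t ≡ 7·23 ≡ 32 (mod 43). So x ≡ 5 + 37·32 = 1189 (mod 1591).
  Combine with x ≡ 6 (mod 32): write x = 1189 + 1591·t and require 1189 + 1591·t ≡ 6 (mod 32), i.e. 1591·t ≡ 6 − 1189 ≡ 1 (mod 32). Since 1591^(−1) ≡ 7 (mod 32) (1591 ≡ 23 (mod 32)), t ≡ 7·1 ≡ 7 (mod 32). So x ≡ 1189 + 1591·7 = 12326 (mod 50912).
Unique solution in [0, 50912): x = 12326.

Final answer: x ≡ 12326 (mod 50912); the representative in [0, 50912) is 12326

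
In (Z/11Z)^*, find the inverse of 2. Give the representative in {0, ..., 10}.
2^(−1) ≡ 6 (mod 11)

Apply the extended Euclidean algorithm to (11, 2), tracking rows (r, s, t) with s·11 + t·2 = r. Each division r_prev = q·r_cur + r_new produces the new row as (previous row) − q·(current row):
  row A: (11, 1, 0)   [1·11 + 0·2 = 11]
  row B: (2, 0, 1)   [0·11 + 1·2 = 2]
  11 = 5·2 + 1   → row C = row A − 5·row B = (1, 1, −5)   [check: 1·11 − 5·2 = 1]
  2 = 2·1 + 0   → remainder 0, stop. gcd = 1 (last nonzero row C).
The gcd is 1, so 2 is invertible mod 11. The last nonzero row gives 1·11 − 5·2 = 1, so t = −5. So 2^(−1) ≡ −5 ≡ 6 (mod 11). Verify: 2 · 6 = 12 ≡ 1 (mod 11). ✓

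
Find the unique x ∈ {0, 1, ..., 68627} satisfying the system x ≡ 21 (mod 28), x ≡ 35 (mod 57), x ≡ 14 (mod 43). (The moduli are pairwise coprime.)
The moduli 28, 57, 43 are pairwise coprime, so by the CRT there is a unique solution mod 28·57·43 = 68628.
Solve by successive substitution. Start with x ≡ 21 (mod 28).
  Combine with x ≡ 35 (mod 57): write x = 21 + 28·t and require 21 + 28·t ≡ 35 (mod 57), i.e. 28·t ≡ 35 − 21 ≡ 14 (mod 57). Since 28^(−1) ≡ 55 (mod 57), t ≡ 55·14 ≡ 29 (mod 57). So x ≡ 21 + 28·29 = 833 (mod 1596).
  Combine with x ≡ 14 (mod 43): write x = 833 + 1596·t and require 833 + 1596·t ≡ 14 (mod 43), i.e. 1596·t ≡ 14 − 833 ≡ 41 (mod 43). Since 1596^(−1) ≡ 26 (mod 43) (1596 ≡ 5 (mod 43)), t ≡ 26·41 ≡ 34 (mod 43). So x ≡ 833 + 1596·34 = 55097 (mod 68628).
Unique solution in [0, 68628): x = 55097.

Final answer: x ≡ 55097 (mod 68628); the representative in [0, 68628) is 55097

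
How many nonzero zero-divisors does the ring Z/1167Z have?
Z/1167Z has 390 nonzero zero-divisors

In Z/1167Z each nonzero element is either a unit (gcd with 1167 is 1) or a zero-divisor (gcd > 1). The number of units is φ(1167): factorise 1167 = 3 · 389, so φ(1167) = (3 − 1) · (389 − 1) = 2 · 388 = 776. The nonzero elements number 1167 − 1 = 1166. Hence the nonzero zero-divisors number 1166 − 776 = 390.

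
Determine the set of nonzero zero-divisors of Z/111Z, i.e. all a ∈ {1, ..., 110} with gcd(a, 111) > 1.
An element a ∈ Z/111Z (with a ≠ 0) is a zero-divisor iff gcd(a, 111) > 1 (because a is a unit precisely when gcd(a, n) = 1, and in Z/nZ every nonzero, non-unit element is a zero-divisor). Scan a = 1, ..., 110 and keep those with gcd(a, 111) > 1:
  gcd(3, 111) = 3, gcd(6, 111) = 3, gcd(9, 111) = 3, gcd(12, 111) = 3, gcd(15, 111) = 3, gcd(18, 111) = 3, gcd(21, 111) = 3, gcd(24, 111) = 3, gcd(27, 111) = 3, gcd(30, 111) = 3, gcd(33, 111) = 3, gcd(36, 111) = 3, gcd(37, 111) = 37, gcd(39, 111) = 3, gcd(42, 111) = 3, gcd(45, 111) = 3, gcd(48, 111) = 3, gcd(51, 111) = 3, gcd(54, 111) = 3, gcd(57, 111) = 3, gcd(60, 111) = 3, gcd(63, 111) = 3, gcd(66, 111) = 3, gcd(69, 111) = 3, gcd(72, 111) = 3, gcd(74, 111) = 37, gcd(75, 111) = 3, gcd(78, 111) = 3, gcd(81, 111) = 3, gcd(84, 111) = 3, gcd(87, 111) = 3, gcd(90, 111) = 3, gcd(93, 111) = 3, gcd(96, 111) = 3, gcd(99, 111) = 3, gcd(102, 111) = 3, gcd(105, 111) = 3, gcd(108, 111) = 3.
All other a ∈ {1, ..., 110} have gcd(a, 111) = 1 and are units. So the nonzero zero-divisors are exactly the 38 values of a appearing in this scan.

Final answer: nonzero zero-divisors of Z/111Z = {3, 6, 9, 12, 15, 18, 21, 24, 27, 30, 33, 36, 37, 39, 42, 45, 48, 51, 54, 57, 60, 63, 66, 69, 72, 74, 75, 78, 81, 84, 87, 90, 93, 96, 99, 102, 105, 108}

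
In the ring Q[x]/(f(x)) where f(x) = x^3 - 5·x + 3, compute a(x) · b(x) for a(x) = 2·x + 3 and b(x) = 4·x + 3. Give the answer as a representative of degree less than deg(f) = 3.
First multiply in Q[x] without reducing: a · b = 8·x^2 + 18·x + 9. This already has degree < 3, so no reduction is needed. Hence a · b ≡ 8·x^2 + 18·x + 9 in Q[x]/(f).

Final answer: a · b ≡ 8·x^2 + 18·x + 9 (mod f(x))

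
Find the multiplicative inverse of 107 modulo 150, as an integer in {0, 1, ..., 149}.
107^(−1) ≡ 143 (mod 150)

Apply the extended Euclidean algorithm to (150, 107), tracking rows (r, s, t) with s·150 + t·107 = r. Each division r_prev = q·r_cur + r_new produces the new row as (previous row) − q·(current row):
  row A: (150, 1, 0)   [1·150 + 0·107 = 150]
  row B: (107, 0, 1)   [0·150 + 1·107 = 107]
  150 = 1·107 + 43   → row C = row A − 1·row B = (43, 1, −1)   [check: 1·150 − 1·107 = 43]
  107 = 2·43 + 21   → row D = row B − 2·row C = (21, −2, 3)   [check: −2·150 + 3·107 = 21]
  43 = 2·21 + 1   → row E = row C − 2·row D = (1, 5, −7)   [check: 5·150 − 7·107 = 1]
  21 = 21·1 + 0   → remainder 0, stop. gcd = 1 (last nonzero row E).
The gcd is 1, so 107 is invertible mod 150. The last nonzero row gives 5·150 − 7·107 = 1, so t = −7. So 107^(−1) ≡ −7 ≡ 143 (mod 150). Verify: 107 · 143 = 15301 ≡ 1 (mod 150). ✓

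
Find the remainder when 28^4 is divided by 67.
65

Use repeated squaring. Binary(4) = 100. Walk through the bits of the exponent 4 left-to-right: at each bit after the leading one, square the running value, then multiply by 28 if the bit is 1 (always reducing mod 67):
  bit 1 = 1 (leading): start with 28.
  bit 2 = 0: square 28^2 = 784 ≡ 47 (mod 67).
  bit 3 = 0: square 47^2 = 2209 ≡ 65 (mod 67).
Final value: 28^4 ≡ 65 (mod 67).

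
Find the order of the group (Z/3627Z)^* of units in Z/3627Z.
(Z/3627Z)^* consists of the classes a with gcd(a, 3627) = 1, so its order is φ(3627). φ is multiplicative, with φ(p^e) = p^e − p^(e−1). Factorise 3627 = 3^2 · 13 · 31. Then
  φ(3627) = (3^2 − 3^1) · (13 − 1) · (31 − 1) = 6 · 12 · 30 = 2160.
Thus |(Z/3627Z)^*| = 2160.

Final answer: |(Z/3627Z)^*| = 2160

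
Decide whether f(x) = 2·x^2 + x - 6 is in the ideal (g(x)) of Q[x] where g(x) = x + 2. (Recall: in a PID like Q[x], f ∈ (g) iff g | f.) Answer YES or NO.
In Q[x] the ideal (g) consists of all multiples of g, so f ∈ (g) iff g | f, i.e. iff the remainder of f on division by g is 0. Divide f by g (g is monic, so eliminate the leading term of the running remainder at each step):
  leading term 2·x^2: subtract (2·x)·g(x) = 2·x^2 + 4·x, leaving -3·x - 6
  leading term -3·x: subtract (-3)·g(x) = -3·x - 6, leaving 0
The remainder is 0, so f(x) = g(x) · h(x) with h(x) = 2·x - 3. Hence g | f, i.e. f ∈ (g).

Final answer: YES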